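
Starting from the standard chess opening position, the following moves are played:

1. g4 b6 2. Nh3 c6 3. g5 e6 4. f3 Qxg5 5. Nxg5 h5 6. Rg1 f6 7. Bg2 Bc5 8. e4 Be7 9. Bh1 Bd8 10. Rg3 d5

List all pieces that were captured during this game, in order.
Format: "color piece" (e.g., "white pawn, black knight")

Tracking captures:
  Qxg5: captured white pawn
  Nxg5: captured black queen

white pawn, black queen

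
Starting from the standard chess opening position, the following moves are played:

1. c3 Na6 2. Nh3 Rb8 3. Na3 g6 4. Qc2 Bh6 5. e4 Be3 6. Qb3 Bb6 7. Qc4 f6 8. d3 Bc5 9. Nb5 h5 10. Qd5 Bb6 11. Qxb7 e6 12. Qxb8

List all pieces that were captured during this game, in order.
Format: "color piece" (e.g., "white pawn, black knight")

Tracking captures:
  Qxb7: captured black pawn
  Qxb8: captured black rook

black pawn, black rook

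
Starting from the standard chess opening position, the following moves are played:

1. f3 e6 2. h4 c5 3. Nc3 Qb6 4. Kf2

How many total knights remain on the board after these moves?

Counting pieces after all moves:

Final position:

  a b c d e f g h
  ─────────────────
8│♜ ♞ ♝ · ♚ ♝ ♞ ♜│8
7│♟ ♟ · ♟ · ♟ ♟ ♟│7
6│· ♛ · · ♟ · · ·│6
5│· · ♟ · · · · ·│5
4│· · · · · · · ♙│4
3│· · ♘ · · ♙ · ·│3
2│♙ ♙ ♙ ♙ ♙ ♔ ♙ ·│2
1│♖ · ♗ ♕ · ♗ ♘ ♖│1
  ─────────────────
  a b c d e f g h


4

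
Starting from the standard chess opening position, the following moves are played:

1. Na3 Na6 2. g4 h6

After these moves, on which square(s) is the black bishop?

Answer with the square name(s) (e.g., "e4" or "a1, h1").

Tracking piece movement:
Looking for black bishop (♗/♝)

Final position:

  a b c d e f g h
  ─────────────────
8│♜ · ♝ ♛ ♚ ♝ ♞ ♜│8
7│♟ ♟ ♟ ♟ ♟ ♟ ♟ ·│7
6│♞ · · · · · · ♟│6
5│· · · · · · · ·│5
4│· · · · · · ♙ ·│4
3│♘ · · · · · · ·│3
2│♙ ♙ ♙ ♙ ♙ ♙ · ♙│2
1│♖ · ♗ ♕ ♔ ♗ ♘ ♖│1
  ─────────────────
  a b c d e f g h


c8, f8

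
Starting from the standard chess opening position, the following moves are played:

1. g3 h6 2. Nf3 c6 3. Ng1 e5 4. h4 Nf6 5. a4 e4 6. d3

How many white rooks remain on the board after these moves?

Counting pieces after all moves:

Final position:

  a b c d e f g h
  ─────────────────
8│♜ ♞ ♝ ♛ ♚ ♝ · ♜│8
7│♟ ♟ · ♟ · ♟ ♟ ·│7
6│· · ♟ · · ♞ · ♟│6
5│· · · · · · · ·│5
4│♙ · · · ♟ · · ♙│4
3│· · · ♙ · · ♙ ·│3
2│· ♙ ♙ · ♙ ♙ · ·│2
1│♖ ♘ ♗ ♕ ♔ ♗ ♘ ♖│1
  ─────────────────
  a b c d e f g h


2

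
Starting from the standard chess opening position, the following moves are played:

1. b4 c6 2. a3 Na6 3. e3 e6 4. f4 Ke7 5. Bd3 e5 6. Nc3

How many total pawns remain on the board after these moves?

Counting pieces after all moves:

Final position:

  a b c d e f g h
  ─────────────────
8│♜ · ♝ ♛ · ♝ ♞ ♜│8
7│♟ ♟ · ♟ ♚ ♟ ♟ ♟│7
6│♞ · ♟ · · · · ·│6
5│· · · · ♟ · · ·│5
4│· ♙ · · · ♙ · ·│4
3│♙ · ♘ ♗ ♙ · · ·│3
2│· · ♙ ♙ · · ♙ ♙│2
1│♖ · ♗ ♕ ♔ · ♘ ♖│1
  ─────────────────
  a b c d e f g h


16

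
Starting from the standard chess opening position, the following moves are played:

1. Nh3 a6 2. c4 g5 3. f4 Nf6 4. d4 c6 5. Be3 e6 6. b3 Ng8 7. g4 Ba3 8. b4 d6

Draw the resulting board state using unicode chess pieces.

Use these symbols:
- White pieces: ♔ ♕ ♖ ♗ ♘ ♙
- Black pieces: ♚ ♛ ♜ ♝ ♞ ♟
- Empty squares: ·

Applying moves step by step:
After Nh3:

♜ ♞ ♝ ♛ ♚ ♝ ♞ ♜
♟ ♟ ♟ ♟ ♟ ♟ ♟ ♟
· · · · · · · ·
· · · · · · · ·
· · · · · · · ·
· · · · · · · ♘
♙ ♙ ♙ ♙ ♙ ♙ ♙ ♙
♖ ♘ ♗ ♕ ♔ ♗ · ♖


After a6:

♜ ♞ ♝ ♛ ♚ ♝ ♞ ♜
· ♟ ♟ ♟ ♟ ♟ ♟ ♟
♟ · · · · · · ·
· · · · · · · ·
· · · · · · · ·
· · · · · · · ♘
♙ ♙ ♙ ♙ ♙ ♙ ♙ ♙
♖ ♘ ♗ ♕ ♔ ♗ · ♖


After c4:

♜ ♞ ♝ ♛ ♚ ♝ ♞ ♜
· ♟ ♟ ♟ ♟ ♟ ♟ ♟
♟ · · · · · · ·
· · · · · · · ·
· · ♙ · · · · ·
· · · · · · · ♘
♙ ♙ · ♙ ♙ ♙ ♙ ♙
♖ ♘ ♗ ♕ ♔ ♗ · ♖


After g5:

♜ ♞ ♝ ♛ ♚ ♝ ♞ ♜
· ♟ ♟ ♟ ♟ ♟ · ♟
♟ · · · · · · ·
· · · · · · ♟ ·
· · ♙ · · · · ·
· · · · · · · ♘
♙ ♙ · ♙ ♙ ♙ ♙ ♙
♖ ♘ ♗ ♕ ♔ ♗ · ♖


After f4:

♜ ♞ ♝ ♛ ♚ ♝ ♞ ♜
· ♟ ♟ ♟ ♟ ♟ · ♟
♟ · · · · · · ·
· · · · · · ♟ ·
· · ♙ · · ♙ · ·
· · · · · · · ♘
♙ ♙ · ♙ ♙ · ♙ ♙
♖ ♘ ♗ ♕ ♔ ♗ · ♖


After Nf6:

♜ ♞ ♝ ♛ ♚ ♝ · ♜
· ♟ ♟ ♟ ♟ ♟ · ♟
♟ · · · · ♞ · ·
· · · · · · ♟ ·
· · ♙ · · ♙ · ·
· · · · · · · ♘
♙ ♙ · ♙ ♙ · ♙ ♙
♖ ♘ ♗ ♕ ♔ ♗ · ♖


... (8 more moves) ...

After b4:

♜ ♞ ♝ ♛ ♚ · ♞ ♜
· ♟ · ♟ · ♟ · ♟
♟ · ♟ · ♟ · · ·
· · · · · · ♟ ·
· ♙ ♙ ♙ · ♙ ♙ ·
♝ · · · ♗ · · ♘
♙ · · · ♙ · · ♙
♖ ♘ · ♕ ♔ ♗ · ♖


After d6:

♜ ♞ ♝ ♛ ♚ · ♞ ♜
· ♟ · · · ♟ · ♟
♟ · ♟ ♟ ♟ · · ·
· · · · · · ♟ ·
· ♙ ♙ ♙ · ♙ ♙ ·
♝ · · · ♗ · · ♘
♙ · · · ♙ · · ♙
♖ ♘ · ♕ ♔ ♗ · ♖



  a b c d e f g h
  ─────────────────
8│♜ ♞ ♝ ♛ ♚ · ♞ ♜│8
7│· ♟ · · · ♟ · ♟│7
6│♟ · ♟ ♟ ♟ · · ·│6
5│· · · · · · ♟ ·│5
4│· ♙ ♙ ♙ · ♙ ♙ ·│4
3│♝ · · · ♗ · · ♘│3
2│♙ · · · ♙ · · ♙│2
1│♖ ♘ · ♕ ♔ ♗ · ♖│1
  ─────────────────
  a b c d e f g h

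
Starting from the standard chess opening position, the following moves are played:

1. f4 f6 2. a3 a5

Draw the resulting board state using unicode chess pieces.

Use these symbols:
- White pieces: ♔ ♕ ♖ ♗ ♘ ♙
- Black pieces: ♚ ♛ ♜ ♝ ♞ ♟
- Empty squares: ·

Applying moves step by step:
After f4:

♜ ♞ ♝ ♛ ♚ ♝ ♞ ♜
♟ ♟ ♟ ♟ ♟ ♟ ♟ ♟
· · · · · · · ·
· · · · · · · ·
· · · · · ♙ · ·
· · · · · · · ·
♙ ♙ ♙ ♙ ♙ · ♙ ♙
♖ ♘ ♗ ♕ ♔ ♗ ♘ ♖


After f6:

♜ ♞ ♝ ♛ ♚ ♝ ♞ ♜
♟ ♟ ♟ ♟ ♟ · ♟ ♟
· · · · · ♟ · ·
· · · · · · · ·
· · · · · ♙ · ·
· · · · · · · ·
♙ ♙ ♙ ♙ ♙ · ♙ ♙
♖ ♘ ♗ ♕ ♔ ♗ ♘ ♖


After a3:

♜ ♞ ♝ ♛ ♚ ♝ ♞ ♜
♟ ♟ ♟ ♟ ♟ · ♟ ♟
· · · · · ♟ · ·
· · · · · · · ·
· · · · · ♙ · ·
♙ · · · · · · ·
· ♙ ♙ ♙ ♙ · ♙ ♙
♖ ♘ ♗ ♕ ♔ ♗ ♘ ♖


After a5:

♜ ♞ ♝ ♛ ♚ ♝ ♞ ♜
· ♟ ♟ ♟ ♟ · ♟ ♟
· · · · · ♟ · ·
♟ · · · · · · ·
· · · · · ♙ · ·
♙ · · · · · · ·
· ♙ ♙ ♙ ♙ · ♙ ♙
♖ ♘ ♗ ♕ ♔ ♗ ♘ ♖



  a b c d e f g h
  ─────────────────
8│♜ ♞ ♝ ♛ ♚ ♝ ♞ ♜│8
7│· ♟ ♟ ♟ ♟ · ♟ ♟│7
6│· · · · · ♟ · ·│6
5│♟ · · · · · · ·│5
4│· · · · · ♙ · ·│4
3│♙ · · · · · · ·│3
2│· ♙ ♙ ♙ ♙ · ♙ ♙│2
1│♖ ♘ ♗ ♕ ♔ ♗ ♘ ♖│1
  ─────────────────
  a b c d e f g h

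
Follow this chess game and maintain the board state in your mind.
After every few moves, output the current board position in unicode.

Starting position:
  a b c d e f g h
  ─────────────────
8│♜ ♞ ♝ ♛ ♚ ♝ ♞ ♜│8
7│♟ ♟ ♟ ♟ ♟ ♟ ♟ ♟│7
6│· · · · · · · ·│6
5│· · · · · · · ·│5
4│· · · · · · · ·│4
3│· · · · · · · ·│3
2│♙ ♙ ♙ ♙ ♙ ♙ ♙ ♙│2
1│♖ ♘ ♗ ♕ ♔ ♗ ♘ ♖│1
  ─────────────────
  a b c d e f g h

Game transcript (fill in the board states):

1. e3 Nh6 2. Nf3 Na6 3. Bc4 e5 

  a b c d e f g h
  ─────────────────
8│♜ · ♝ ♛ ♚ ♝ · ♜│8
7│♟ ♟ ♟ ♟ · ♟ ♟ ♟│7
6│♞ · · · · · · ♞│6
5│· · · · ♟ · · ·│5
4│· · ♗ · · · · ·│4
3│· · · · ♙ ♘ · ·│3
2│♙ ♙ ♙ ♙ · ♙ ♙ ♙│2
1│♖ ♘ ♗ ♕ ♔ · · ♖│1
  ─────────────────
  a b c d e f g h

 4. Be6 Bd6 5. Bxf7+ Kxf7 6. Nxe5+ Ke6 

  a b c d e f g h
  ─────────────────
8│♜ · ♝ ♛ · · · ♜│8
7│♟ ♟ ♟ ♟ · · ♟ ♟│7
6│♞ · · ♝ ♚ · · ♞│6
5│· · · · ♘ · · ·│5
4│· · · · · · · ·│4
3│· · · · ♙ · · ·│3
2│♙ ♙ ♙ ♙ · ♙ ♙ ♙│2
1│♖ ♘ ♗ ♕ ♔ · · ♖│1
  ─────────────────
  a b c d e f g h

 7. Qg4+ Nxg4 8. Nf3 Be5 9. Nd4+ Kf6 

  a b c d e f g h
  ─────────────────
8│♜ · ♝ ♛ · · · ♜│8
7│♟ ♟ ♟ ♟ · · ♟ ♟│7
6│♞ · · · · ♚ · ·│6
5│· · · · ♝ · · ·│5
4│· · · ♘ · · ♞ ·│4
3│· · · · ♙ · · ·│3
2│♙ ♙ ♙ ♙ · ♙ ♙ ♙│2
1│♖ ♘ ♗ · ♔ · · ♖│1
  ─────────────────
  a b c d e f g h

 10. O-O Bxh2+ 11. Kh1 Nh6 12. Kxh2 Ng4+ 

  a b c d e f g h
  ─────────────────
8│♜ · ♝ ♛ · · · ♜│8
7│♟ ♟ ♟ ♟ · · ♟ ♟│7
6│♞ · · · · ♚ · ·│6
5│· · · · · · · ·│5
4│· · · ♘ · · ♞ ·│4
3│· · · · ♙ · · ·│3
2│♙ ♙ ♙ ♙ · ♙ ♙ ♔│2
1│♖ ♘ ♗ · · ♖ · ·│1
  ─────────────────
  a b c d e f g h

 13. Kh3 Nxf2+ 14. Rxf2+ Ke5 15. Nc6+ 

  a b c d e f g h
  ─────────────────
8│♜ · ♝ ♛ · · · ♜│8
7│♟ ♟ ♟ ♟ · · ♟ ♟│7
6│♞ · ♘ · · · · ·│6
5│· · · · ♚ · · ·│5
4│· · · · · · · ·│4
3│· · · · ♙ · · ♔│3
2│♙ ♙ ♙ ♙ · ♖ ♙ ·│2
1│♖ ♘ ♗ · · · · ·│1
  ─────────────────
  a b c d e f g h


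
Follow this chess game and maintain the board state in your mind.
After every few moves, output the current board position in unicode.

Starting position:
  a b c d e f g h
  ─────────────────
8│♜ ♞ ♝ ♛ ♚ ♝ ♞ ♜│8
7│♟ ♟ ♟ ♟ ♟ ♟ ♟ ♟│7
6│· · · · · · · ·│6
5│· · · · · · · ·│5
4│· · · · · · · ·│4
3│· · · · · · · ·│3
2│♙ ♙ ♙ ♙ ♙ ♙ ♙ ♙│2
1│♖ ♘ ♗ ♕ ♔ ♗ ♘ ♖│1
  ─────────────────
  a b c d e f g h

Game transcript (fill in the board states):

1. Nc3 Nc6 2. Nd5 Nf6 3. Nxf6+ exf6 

  a b c d e f g h
  ─────────────────
8│♜ · ♝ ♛ ♚ ♝ · ♜│8
7│♟ ♟ ♟ ♟ · ♟ ♟ ♟│7
6│· · ♞ · · ♟ · ·│6
5│· · · · · · · ·│5
4│· · · · · · · ·│4
3│· · · · · · · ·│3
2│♙ ♙ ♙ ♙ ♙ ♙ ♙ ♙│2
1│♖ · ♗ ♕ ♔ ♗ ♘ ♖│1
  ─────────────────
  a b c d e f g h

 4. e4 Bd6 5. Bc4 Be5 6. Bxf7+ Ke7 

  a b c d e f g h
  ─────────────────
8│♜ · ♝ ♛ · · · ♜│8
7│♟ ♟ ♟ ♟ ♚ ♗ ♟ ♟│7
6│· · ♞ · · ♟ · ·│6
5│· · · · ♝ · · ·│5
4│· · · · ♙ · · ·│4
3│· · · · · · · ·│3
2│♙ ♙ ♙ ♙ · ♙ ♙ ♙│2
1│♖ · ♗ ♕ ♔ · ♘ ♖│1
  ─────────────────
  a b c d e f g h

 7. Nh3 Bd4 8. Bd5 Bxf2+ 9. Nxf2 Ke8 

  a b c d e f g h
  ─────────────────
8│♜ · ♝ ♛ ♚ · · ♜│8
7│♟ ♟ ♟ ♟ · · ♟ ♟│7
6│· · ♞ · · ♟ · ·│6
5│· · · ♗ · · · ·│5
4│· · · · ♙ · · ·│4
3│· · · · · · · ·│3
2│♙ ♙ ♙ ♙ · ♘ ♙ ♙│2
1│♖ · ♗ ♕ ♔ · · ♖│1
  ─────────────────
  a b c d e f g h

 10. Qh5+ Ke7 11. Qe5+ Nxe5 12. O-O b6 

  a b c d e f g h
  ─────────────────
8│♜ · ♝ ♛ · · · ♜│8
7│♟ · ♟ ♟ ♚ · ♟ ♟│7
6│· ♟ · · · ♟ · ·│6
5│· · · ♗ ♞ · · ·│5
4│· · · · ♙ · · ·│4
3│· · · · · · · ·│3
2│♙ ♙ ♙ ♙ · ♘ ♙ ♙│2
1│♖ · ♗ · · ♖ ♔ ·│1
  ─────────────────
  a b c d e f g h

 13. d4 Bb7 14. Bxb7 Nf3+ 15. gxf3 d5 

  a b c d e f g h
  ─────────────────
8│♜ · · ♛ · · · ♜│8
7│♟ ♗ ♟ · ♚ · ♟ ♟│7
6│· ♟ · · · ♟ · ·│6
5│· · · ♟ · · · ·│5
4│· · · ♙ ♙ · · ·│4
3│· · · · · ♙ · ·│3
2│♙ ♙ ♙ · · ♘ · ♙│2
1│♖ · ♗ · · ♖ ♔ ·│1
  ─────────────────
  a b c d e f g h



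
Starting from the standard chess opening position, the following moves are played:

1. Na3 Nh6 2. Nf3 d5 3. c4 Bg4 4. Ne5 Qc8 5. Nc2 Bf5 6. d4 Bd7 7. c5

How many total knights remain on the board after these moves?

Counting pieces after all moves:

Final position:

  a b c d e f g h
  ─────────────────
8│♜ ♞ ♛ · ♚ ♝ · ♜│8
7│♟ ♟ ♟ ♝ ♟ ♟ ♟ ♟│7
6│· · · · · · · ♞│6
5│· · ♙ ♟ ♘ · · ·│5
4│· · · ♙ · · · ·│4
3│· · · · · · · ·│3
2│♙ ♙ ♘ · ♙ ♙ ♙ ♙│2
1│♖ · ♗ ♕ ♔ ♗ · ♖│1
  ─────────────────
  a b c d e f g h


4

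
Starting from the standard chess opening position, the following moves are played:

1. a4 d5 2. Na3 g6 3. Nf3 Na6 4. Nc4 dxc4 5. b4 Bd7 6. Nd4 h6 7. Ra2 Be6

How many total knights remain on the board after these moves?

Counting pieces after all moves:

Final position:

  a b c d e f g h
  ─────────────────
8│♜ · · ♛ ♚ ♝ ♞ ♜│8
7│♟ ♟ ♟ · ♟ ♟ · ·│7
6│♞ · · · ♝ · ♟ ♟│6
5│· · · · · · · ·│5
4│♙ ♙ ♟ ♘ · · · ·│4
3│· · · · · · · ·│3
2│♖ · ♙ ♙ ♙ ♙ ♙ ♙│2
1│· · ♗ ♕ ♔ ♗ · ♖│1
  ─────────────────
  a b c d e f g h


3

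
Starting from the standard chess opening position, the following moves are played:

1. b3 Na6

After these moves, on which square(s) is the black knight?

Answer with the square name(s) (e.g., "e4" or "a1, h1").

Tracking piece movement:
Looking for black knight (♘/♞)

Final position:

  a b c d e f g h
  ─────────────────
8│♜ · ♝ ♛ ♚ ♝ ♞ ♜│8
7│♟ ♟ ♟ ♟ ♟ ♟ ♟ ♟│7
6│♞ · · · · · · ·│6
5│· · · · · · · ·│5
4│· · · · · · · ·│4
3│· ♙ · · · · · ·│3
2│♙ · ♙ ♙ ♙ ♙ ♙ ♙│2
1│♖ ♘ ♗ ♕ ♔ ♗ ♘ ♖│1
  ─────────────────
  a b c d e f g h


a6, g8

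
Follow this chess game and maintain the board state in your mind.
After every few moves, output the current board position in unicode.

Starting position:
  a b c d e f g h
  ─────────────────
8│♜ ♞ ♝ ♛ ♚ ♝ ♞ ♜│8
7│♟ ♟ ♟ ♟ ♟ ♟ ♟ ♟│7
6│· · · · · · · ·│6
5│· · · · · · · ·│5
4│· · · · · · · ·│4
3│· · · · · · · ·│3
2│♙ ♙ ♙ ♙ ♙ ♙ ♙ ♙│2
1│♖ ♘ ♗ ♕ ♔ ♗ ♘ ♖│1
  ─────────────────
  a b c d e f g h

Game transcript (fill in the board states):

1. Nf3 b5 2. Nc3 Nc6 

  a b c d e f g h
  ─────────────────
8│♜ · ♝ ♛ ♚ ♝ ♞ ♜│8
7│♟ · ♟ ♟ ♟ ♟ ♟ ♟│7
6│· · ♞ · · · · ·│6
5│· ♟ · · · · · ·│5
4│· · · · · · · ·│4
3│· · ♘ · · ♘ · ·│3
2│♙ ♙ ♙ ♙ ♙ ♙ ♙ ♙│2
1│♖ · ♗ ♕ ♔ ♗ · ♖│1
  ─────────────────
  a b c d e f g h

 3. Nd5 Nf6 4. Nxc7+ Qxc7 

  a b c d e f g h
  ─────────────────
8│♜ · ♝ · ♚ ♝ · ♜│8
7│♟ · ♛ ♟ ♟ ♟ ♟ ♟│7
6│· · ♞ · · ♞ · ·│6
5│· ♟ · · · · · ·│5
4│· · · · · · · ·│4
3│· · · · · ♘ · ·│3
2│♙ ♙ ♙ ♙ ♙ ♙ ♙ ♙│2
1│♖ · ♗ ♕ ♔ ♗ · ♖│1
  ─────────────────
  a b c d e f g h

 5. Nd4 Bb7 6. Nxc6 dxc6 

  a b c d e f g h
  ─────────────────
8│♜ · · · ♚ ♝ · ♜│8
7│♟ ♝ ♛ · ♟ ♟ ♟ ♟│7
6│· · ♟ · · ♞ · ·│6
5│· ♟ · · · · · ·│5
4│· · · · · · · ·│4
3│· · · · · · · ·│3
2│♙ ♙ ♙ ♙ ♙ ♙ ♙ ♙│2
1│♖ · ♗ ♕ ♔ ♗ · ♖│1
  ─────────────────
  a b c d e f g h

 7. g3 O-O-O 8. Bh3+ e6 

  a b c d e f g h
  ─────────────────
8│· · ♚ ♜ · ♝ · ♜│8
7│♟ ♝ ♛ · · ♟ ♟ ♟│7
6│· · ♟ · ♟ ♞ · ·│6
5│· ♟ · · · · · ·│5
4│· · · · · · · ·│4
3│· · · · · · ♙ ♗│3
2│♙ ♙ ♙ ♙ ♙ ♙ · ♙│2
1│♖ · ♗ ♕ ♔ · · ♖│1
  ─────────────────
  a b c d e f g h



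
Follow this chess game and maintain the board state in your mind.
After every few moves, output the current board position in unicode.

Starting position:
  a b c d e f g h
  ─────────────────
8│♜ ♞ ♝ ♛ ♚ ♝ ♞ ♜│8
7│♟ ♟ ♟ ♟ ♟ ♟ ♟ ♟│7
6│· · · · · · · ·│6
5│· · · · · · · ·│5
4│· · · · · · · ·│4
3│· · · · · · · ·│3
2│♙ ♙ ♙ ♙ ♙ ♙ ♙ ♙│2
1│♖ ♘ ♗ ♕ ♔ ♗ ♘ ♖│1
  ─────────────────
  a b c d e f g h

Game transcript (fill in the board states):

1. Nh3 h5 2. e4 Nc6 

  a b c d e f g h
  ─────────────────
8│♜ · ♝ ♛ ♚ ♝ ♞ ♜│8
7│♟ ♟ ♟ ♟ ♟ ♟ ♟ ·│7
6│· · ♞ · · · · ·│6
5│· · · · · · · ♟│5
4│· · · · ♙ · · ·│4
3│· · · · · · · ♘│3
2│♙ ♙ ♙ ♙ · ♙ ♙ ♙│2
1│♖ ♘ ♗ ♕ ♔ ♗ · ♖│1
  ─────────────────
  a b c d e f g h

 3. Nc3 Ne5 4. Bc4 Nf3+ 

  a b c d e f g h
  ─────────────────
8│♜ · ♝ ♛ ♚ ♝ ♞ ♜│8
7│♟ ♟ ♟ ♟ ♟ ♟ ♟ ·│7
6│· · · · · · · ·│6
5│· · · · · · · ♟│5
4│· · ♗ · ♙ · · ·│4
3│· · ♘ · · ♞ · ♘│3
2│♙ ♙ ♙ ♙ · ♙ ♙ ♙│2
1│♖ · ♗ ♕ ♔ · · ♖│1
  ─────────────────
  a b c d e f g h

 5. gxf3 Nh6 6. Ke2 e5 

  a b c d e f g h
  ─────────────────
8│♜ · ♝ ♛ ♚ ♝ · ♜│8
7│♟ ♟ ♟ ♟ · ♟ ♟ ·│7
6│· · · · · · · ♞│6
5│· · · · ♟ · · ♟│5
4│· · ♗ · ♙ · · ·│4
3│· · ♘ · · ♙ · ♘│3
2│♙ ♙ ♙ ♙ ♔ ♙ · ♙│2
1│♖ · ♗ ♕ · · · ♖│1
  ─────────────────
  a b c d e f g h

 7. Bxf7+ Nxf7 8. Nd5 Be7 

  a b c d e f g h
  ─────────────────
8│♜ · ♝ ♛ ♚ · · ♜│8
7│♟ ♟ ♟ ♟ ♝ ♞ ♟ ·│7
6│· · · · · · · ·│6
5│· · · ♘ ♟ · · ♟│5
4│· · · · ♙ · · ·│4
3│· · · · · ♙ · ♘│3
2│♙ ♙ ♙ ♙ ♔ ♙ · ♙│2
1│♖ · ♗ ♕ · · · ♖│1
  ─────────────────
  a b c d e f g h

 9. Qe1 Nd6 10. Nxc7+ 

  a b c d e f g h
  ─────────────────
8│♜ · ♝ ♛ ♚ · · ♜│8
7│♟ ♟ ♘ ♟ ♝ · ♟ ·│7
6│· · · ♞ · · · ·│6
5│· · · · ♟ · · ♟│5
4│· · · · ♙ · · ·│4
3│· · · · · ♙ · ♘│3
2│♙ ♙ ♙ ♙ ♔ ♙ · ♙│2
1│♖ · ♗ · ♕ · · ♖│1
  ─────────────────
  a b c d e f g h


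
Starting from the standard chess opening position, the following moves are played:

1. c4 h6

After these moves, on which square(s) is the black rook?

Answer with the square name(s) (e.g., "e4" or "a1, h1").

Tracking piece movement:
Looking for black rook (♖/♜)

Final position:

  a b c d e f g h
  ─────────────────
8│♜ ♞ ♝ ♛ ♚ ♝ ♞ ♜│8
7│♟ ♟ ♟ ♟ ♟ ♟ ♟ ·│7
6│· · · · · · · ♟│6
5│· · · · · · · ·│5
4│· · ♙ · · · · ·│4
3│· · · · · · · ·│3
2│♙ ♙ · ♙ ♙ ♙ ♙ ♙│2
1│♖ ♘ ♗ ♕ ♔ ♗ ♘ ♖│1
  ─────────────────
  a b c d e f g h


a8, h8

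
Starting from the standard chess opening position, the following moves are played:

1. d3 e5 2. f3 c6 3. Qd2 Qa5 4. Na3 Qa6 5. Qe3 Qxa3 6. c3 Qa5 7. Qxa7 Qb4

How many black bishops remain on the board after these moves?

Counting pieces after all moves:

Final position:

  a b c d e f g h
  ─────────────────
8│♜ ♞ ♝ · ♚ ♝ ♞ ♜│8
7│♕ ♟ · ♟ · ♟ ♟ ♟│7
6│· · ♟ · · · · ·│6
5│· · · · ♟ · · ·│5
4│· ♛ · · · · · ·│4
3│· · ♙ ♙ · ♙ · ·│3
2│♙ ♙ · · ♙ · ♙ ♙│2
1│♖ · ♗ · ♔ ♗ ♘ ♖│1
  ─────────────────
  a b c d e f g h


2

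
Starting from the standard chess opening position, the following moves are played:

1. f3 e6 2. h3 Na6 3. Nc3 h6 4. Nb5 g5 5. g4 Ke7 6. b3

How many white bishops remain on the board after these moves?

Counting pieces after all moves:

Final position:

  a b c d e f g h
  ─────────────────
8│♜ · ♝ ♛ · ♝ ♞ ♜│8
7│♟ ♟ ♟ ♟ ♚ ♟ · ·│7
6│♞ · · · ♟ · · ♟│6
5│· ♘ · · · · ♟ ·│5
4│· · · · · · ♙ ·│4
3│· ♙ · · · ♙ · ♙│3
2│♙ · ♙ ♙ ♙ · · ·│2
1│♖ · ♗ ♕ ♔ ♗ ♘ ♖│1
  ─────────────────
  a b c d e f g h


2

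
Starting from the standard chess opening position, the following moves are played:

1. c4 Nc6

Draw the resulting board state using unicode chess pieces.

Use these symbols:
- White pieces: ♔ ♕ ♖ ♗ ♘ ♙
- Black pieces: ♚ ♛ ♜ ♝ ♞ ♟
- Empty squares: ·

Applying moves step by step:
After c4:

♜ ♞ ♝ ♛ ♚ ♝ ♞ ♜
♟ ♟ ♟ ♟ ♟ ♟ ♟ ♟
· · · · · · · ·
· · · · · · · ·
· · ♙ · · · · ·
· · · · · · · ·
♙ ♙ · ♙ ♙ ♙ ♙ ♙
♖ ♘ ♗ ♕ ♔ ♗ ♘ ♖


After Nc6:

♜ · ♝ ♛ ♚ ♝ ♞ ♜
♟ ♟ ♟ ♟ ♟ ♟ ♟ ♟
· · ♞ · · · · ·
· · · · · · · ·
· · ♙ · · · · ·
· · · · · · · ·
♙ ♙ · ♙ ♙ ♙ ♙ ♙
♖ ♘ ♗ ♕ ♔ ♗ ♘ ♖



  a b c d e f g h
  ─────────────────
8│♜ · ♝ ♛ ♚ ♝ ♞ ♜│8
7│♟ ♟ ♟ ♟ ♟ ♟ ♟ ♟│7
6│· · ♞ · · · · ·│6
5│· · · · · · · ·│5
4│· · ♙ · · · · ·│4
3│· · · · · · · ·│3
2│♙ ♙ · ♙ ♙ ♙ ♙ ♙│2
1│♖ ♘ ♗ ♕ ♔ ♗ ♘ ♖│1
  ─────────────────
  a b c d e f g h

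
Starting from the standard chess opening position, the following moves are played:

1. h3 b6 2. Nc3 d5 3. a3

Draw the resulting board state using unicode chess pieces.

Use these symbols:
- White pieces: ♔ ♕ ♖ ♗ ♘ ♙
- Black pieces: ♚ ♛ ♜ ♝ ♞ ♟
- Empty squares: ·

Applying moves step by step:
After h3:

♜ ♞ ♝ ♛ ♚ ♝ ♞ ♜
♟ ♟ ♟ ♟ ♟ ♟ ♟ ♟
· · · · · · · ·
· · · · · · · ·
· · · · · · · ·
· · · · · · · ♙
♙ ♙ ♙ ♙ ♙ ♙ ♙ ·
♖ ♘ ♗ ♕ ♔ ♗ ♘ ♖


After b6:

♜ ♞ ♝ ♛ ♚ ♝ ♞ ♜
♟ · ♟ ♟ ♟ ♟ ♟ ♟
· ♟ · · · · · ·
· · · · · · · ·
· · · · · · · ·
· · · · · · · ♙
♙ ♙ ♙ ♙ ♙ ♙ ♙ ·
♖ ♘ ♗ ♕ ♔ ♗ ♘ ♖


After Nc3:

♜ ♞ ♝ ♛ ♚ ♝ ♞ ♜
♟ · ♟ ♟ ♟ ♟ ♟ ♟
· ♟ · · · · · ·
· · · · · · · ·
· · · · · · · ·
· · ♘ · · · · ♙
♙ ♙ ♙ ♙ ♙ ♙ ♙ ·
♖ · ♗ ♕ ♔ ♗ ♘ ♖


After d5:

♜ ♞ ♝ ♛ ♚ ♝ ♞ ♜
♟ · ♟ · ♟ ♟ ♟ ♟
· ♟ · · · · · ·
· · · ♟ · · · ·
· · · · · · · ·
· · ♘ · · · · ♙
♙ ♙ ♙ ♙ ♙ ♙ ♙ ·
♖ · ♗ ♕ ♔ ♗ ♘ ♖


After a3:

♜ ♞ ♝ ♛ ♚ ♝ ♞ ♜
♟ · ♟ · ♟ ♟ ♟ ♟
· ♟ · · · · · ·
· · · ♟ · · · ·
· · · · · · · ·
♙ · ♘ · · · · ♙
· ♙ ♙ ♙ ♙ ♙ ♙ ·
♖ · ♗ ♕ ♔ ♗ ♘ ♖



  a b c d e f g h
  ─────────────────
8│♜ ♞ ♝ ♛ ♚ ♝ ♞ ♜│8
7│♟ · ♟ · ♟ ♟ ♟ ♟│7
6│· ♟ · · · · · ·│6
5│· · · ♟ · · · ·│5
4│· · · · · · · ·│4
3│♙ · ♘ · · · · ♙│3
2│· ♙ ♙ ♙ ♙ ♙ ♙ ·│2
1│♖ · ♗ ♕ ♔ ♗ ♘ ♖│1
  ─────────────────
  a b c d e f g h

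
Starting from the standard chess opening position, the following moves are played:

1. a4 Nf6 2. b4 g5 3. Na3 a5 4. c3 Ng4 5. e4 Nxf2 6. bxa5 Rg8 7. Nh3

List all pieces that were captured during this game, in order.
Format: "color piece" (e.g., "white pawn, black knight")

Tracking captures:
  Nxf2: captured white pawn
  bxa5: captured black pawn

white pawn, black pawn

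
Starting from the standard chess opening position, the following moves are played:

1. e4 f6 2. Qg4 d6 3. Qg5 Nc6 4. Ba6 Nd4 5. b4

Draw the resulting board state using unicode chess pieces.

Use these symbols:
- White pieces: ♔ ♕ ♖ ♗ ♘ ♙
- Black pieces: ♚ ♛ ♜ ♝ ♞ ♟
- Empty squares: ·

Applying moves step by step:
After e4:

♜ ♞ ♝ ♛ ♚ ♝ ♞ ♜
♟ ♟ ♟ ♟ ♟ ♟ ♟ ♟
· · · · · · · ·
· · · · · · · ·
· · · · ♙ · · ·
· · · · · · · ·
♙ ♙ ♙ ♙ · ♙ ♙ ♙
♖ ♘ ♗ ♕ ♔ ♗ ♘ ♖


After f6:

♜ ♞ ♝ ♛ ♚ ♝ ♞ ♜
♟ ♟ ♟ ♟ ♟ · ♟ ♟
· · · · · ♟ · ·
· · · · · · · ·
· · · · ♙ · · ·
· · · · · · · ·
♙ ♙ ♙ ♙ · ♙ ♙ ♙
♖ ♘ ♗ ♕ ♔ ♗ ♘ ♖


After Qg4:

♜ ♞ ♝ ♛ ♚ ♝ ♞ ♜
♟ ♟ ♟ ♟ ♟ · ♟ ♟
· · · · · ♟ · ·
· · · · · · · ·
· · · · ♙ · ♕ ·
· · · · · · · ·
♙ ♙ ♙ ♙ · ♙ ♙ ♙
♖ ♘ ♗ · ♔ ♗ ♘ ♖


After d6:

♜ ♞ ♝ ♛ ♚ ♝ ♞ ♜
♟ ♟ ♟ · ♟ · ♟ ♟
· · · ♟ · ♟ · ·
· · · · · · · ·
· · · · ♙ · ♕ ·
· · · · · · · ·
♙ ♙ ♙ ♙ · ♙ ♙ ♙
♖ ♘ ♗ · ♔ ♗ ♘ ♖


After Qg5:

♜ ♞ ♝ ♛ ♚ ♝ ♞ ♜
♟ ♟ ♟ · ♟ · ♟ ♟
· · · ♟ · ♟ · ·
· · · · · · ♕ ·
· · · · ♙ · · ·
· · · · · · · ·
♙ ♙ ♙ ♙ · ♙ ♙ ♙
♖ ♘ ♗ · ♔ ♗ ♘ ♖


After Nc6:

♜ · ♝ ♛ ♚ ♝ ♞ ♜
♟ ♟ ♟ · ♟ · ♟ ♟
· · ♞ ♟ · ♟ · ·
· · · · · · ♕ ·
· · · · ♙ · · ·
· · · · · · · ·
♙ ♙ ♙ ♙ · ♙ ♙ ♙
♖ ♘ ♗ · ♔ ♗ ♘ ♖


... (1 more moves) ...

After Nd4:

♜ · ♝ ♛ ♚ ♝ ♞ ♜
♟ ♟ ♟ · ♟ · ♟ ♟
♗ · · ♟ · ♟ · ·
· · · · · · ♕ ·
· · · ♞ ♙ · · ·
· · · · · · · ·
♙ ♙ ♙ ♙ · ♙ ♙ ♙
♖ ♘ ♗ · ♔ · ♘ ♖


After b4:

♜ · ♝ ♛ ♚ ♝ ♞ ♜
♟ ♟ ♟ · ♟ · ♟ ♟
♗ · · ♟ · ♟ · ·
· · · · · · ♕ ·
· ♙ · ♞ ♙ · · ·
· · · · · · · ·
♙ · ♙ ♙ · ♙ ♙ ♙
♖ ♘ ♗ · ♔ · ♘ ♖



  a b c d e f g h
  ─────────────────
8│♜ · ♝ ♛ ♚ ♝ ♞ ♜│8
7│♟ ♟ ♟ · ♟ · ♟ ♟│7
6│♗ · · ♟ · ♟ · ·│6
5│· · · · · · ♕ ·│5
4│· ♙ · ♞ ♙ · · ·│4
3│· · · · · · · ·│3
2│♙ · ♙ ♙ · ♙ ♙ ♙│2
1│♖ ♘ ♗ · ♔ · ♘ ♖│1
  ─────────────────
  a b c d e f g h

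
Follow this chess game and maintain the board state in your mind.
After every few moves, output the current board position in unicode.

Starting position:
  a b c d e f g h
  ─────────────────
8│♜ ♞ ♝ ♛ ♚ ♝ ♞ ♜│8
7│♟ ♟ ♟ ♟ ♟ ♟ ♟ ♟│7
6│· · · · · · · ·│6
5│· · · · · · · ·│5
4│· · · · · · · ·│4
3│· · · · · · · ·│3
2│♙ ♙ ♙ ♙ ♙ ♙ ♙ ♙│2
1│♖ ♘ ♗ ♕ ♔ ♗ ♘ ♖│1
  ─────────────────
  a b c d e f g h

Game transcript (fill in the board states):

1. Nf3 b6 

  a b c d e f g h
  ─────────────────
8│♜ ♞ ♝ ♛ ♚ ♝ ♞ ♜│8
7│♟ · ♟ ♟ ♟ ♟ ♟ ♟│7
6│· ♟ · · · · · ·│6
5│· · · · · · · ·│5
4│· · · · · · · ·│4
3│· · · · · ♘ · ·│3
2│♙ ♙ ♙ ♙ ♙ ♙ ♙ ♙│2
1│♖ ♘ ♗ ♕ ♔ ♗ · ♖│1
  ─────────────────
  a b c d e f g h

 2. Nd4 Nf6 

  a b c d e f g h
  ─────────────────
8│♜ ♞ ♝ ♛ ♚ ♝ · ♜│8
7│♟ · ♟ ♟ ♟ ♟ ♟ ♟│7
6│· ♟ · · · ♞ · ·│6
5│· · · · · · · ·│5
4│· · · ♘ · · · ·│4
3│· · · · · · · ·│3
2│♙ ♙ ♙ ♙ ♙ ♙ ♙ ♙│2
1│♖ ♘ ♗ ♕ ♔ ♗ · ♖│1
  ─────────────────
  a b c d e f g h

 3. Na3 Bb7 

  a b c d e f g h
  ─────────────────
8│♜ ♞ · ♛ ♚ ♝ · ♜│8
7│♟ ♝ ♟ ♟ ♟ ♟ ♟ ♟│7
6│· ♟ · · · ♞ · ·│6
5│· · · · · · · ·│5
4│· · · ♘ · · · ·│4
3│♘ · · · · · · ·│3
2│♙ ♙ ♙ ♙ ♙ ♙ ♙ ♙│2
1│♖ · ♗ ♕ ♔ ♗ · ♖│1
  ─────────────────
  a b c d e f g h

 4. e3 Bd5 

  a b c d e f g h
  ─────────────────
8│♜ ♞ · ♛ ♚ ♝ · ♜│8
7│♟ · ♟ ♟ ♟ ♟ ♟ ♟│7
6│· ♟ · · · ♞ · ·│6
5│· · · ♝ · · · ·│5
4│· · · ♘ · · · ·│4
3│♘ · · · ♙ · · ·│3
2│♙ ♙ ♙ ♙ · ♙ ♙ ♙│2
1│♖ · ♗ ♕ ♔ ♗ · ♖│1
  ─────────────────
  a b c d e f g h

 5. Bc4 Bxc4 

  a b c d e f g h
  ─────────────────
8│♜ ♞ · ♛ ♚ ♝ · ♜│8
7│♟ · ♟ ♟ ♟ ♟ ♟ ♟│7
6│· ♟ · · · ♞ · ·│6
5│· · · · · · · ·│5
4│· · ♝ ♘ · · · ·│4
3│♘ · · · ♙ · · ·│3
2│♙ ♙ ♙ ♙ · ♙ ♙ ♙│2
1│♖ · ♗ ♕ ♔ · · ♖│1
  ─────────────────
  a b c d e f g h



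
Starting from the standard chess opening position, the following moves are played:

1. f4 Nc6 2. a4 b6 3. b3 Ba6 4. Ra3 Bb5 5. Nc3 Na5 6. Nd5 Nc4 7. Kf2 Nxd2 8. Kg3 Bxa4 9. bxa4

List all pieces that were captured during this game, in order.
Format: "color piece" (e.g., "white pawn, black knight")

Tracking captures:
  Nxd2: captured white pawn
  Bxa4: captured white pawn
  bxa4: captured black bishop

white pawn, white pawn, black bishop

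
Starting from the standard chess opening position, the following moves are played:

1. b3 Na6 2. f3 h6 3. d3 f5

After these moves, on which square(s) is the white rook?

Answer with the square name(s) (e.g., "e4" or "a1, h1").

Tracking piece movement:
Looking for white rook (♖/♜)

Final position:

  a b c d e f g h
  ─────────────────
8│♜ · ♝ ♛ ♚ ♝ ♞ ♜│8
7│♟ ♟ ♟ ♟ ♟ · ♟ ·│7
6│♞ · · · · · · ♟│6
5│· · · · · ♟ · ·│5
4│· · · · · · · ·│4
3│· ♙ · ♙ · ♙ · ·│3
2│♙ · ♙ · ♙ · ♙ ♙│2
1│♖ ♘ ♗ ♕ ♔ ♗ ♘ ♖│1
  ─────────────────
  a b c d e f g h


a1, h1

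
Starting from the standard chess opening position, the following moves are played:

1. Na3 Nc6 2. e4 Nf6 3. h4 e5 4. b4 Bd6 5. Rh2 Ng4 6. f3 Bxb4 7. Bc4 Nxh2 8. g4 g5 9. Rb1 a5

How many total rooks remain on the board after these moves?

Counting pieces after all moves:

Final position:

  a b c d e f g h
  ─────────────────
8│♜ · ♝ ♛ ♚ · · ♜│8
7│· ♟ ♟ ♟ · ♟ · ♟│7
6│· · ♞ · · · · ·│6
5│♟ · · · ♟ · ♟ ·│5
4│· ♝ ♗ · ♙ · ♙ ♙│4
3│♘ · · · · ♙ · ·│3
2│♙ · ♙ ♙ · · · ♞│2
1│· ♖ ♗ ♕ ♔ · ♘ ·│1
  ─────────────────
  a b c d e f g h


3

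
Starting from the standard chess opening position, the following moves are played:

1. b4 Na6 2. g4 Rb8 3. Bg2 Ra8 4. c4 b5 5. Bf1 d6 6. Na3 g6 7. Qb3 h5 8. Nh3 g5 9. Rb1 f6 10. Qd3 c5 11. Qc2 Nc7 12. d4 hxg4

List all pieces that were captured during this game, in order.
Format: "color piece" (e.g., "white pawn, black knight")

Tracking captures:
  hxg4: captured white pawn

white pawn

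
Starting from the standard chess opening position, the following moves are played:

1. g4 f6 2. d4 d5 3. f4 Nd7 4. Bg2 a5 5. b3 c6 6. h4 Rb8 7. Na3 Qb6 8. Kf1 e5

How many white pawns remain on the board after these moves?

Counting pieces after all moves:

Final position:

  a b c d e f g h
  ─────────────────
8│· ♜ ♝ · ♚ ♝ ♞ ♜│8
7│· ♟ · ♞ · · ♟ ♟│7
6│· ♛ ♟ · · ♟ · ·│6
5│♟ · · ♟ ♟ · · ·│5
4│· · · ♙ · ♙ ♙ ♙│4
3│♘ ♙ · · · · · ·│3
2│♙ · ♙ · ♙ · ♗ ·│2
1│♖ · ♗ ♕ · ♔ ♘ ♖│1
  ─────────────────
  a b c d e f g h


8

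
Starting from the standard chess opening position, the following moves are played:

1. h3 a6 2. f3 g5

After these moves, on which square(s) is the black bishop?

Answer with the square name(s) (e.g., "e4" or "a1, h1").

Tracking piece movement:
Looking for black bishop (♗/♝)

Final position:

  a b c d e f g h
  ─────────────────
8│♜ ♞ ♝ ♛ ♚ ♝ ♞ ♜│8
7│· ♟ ♟ ♟ ♟ ♟ · ♟│7
6│♟ · · · · · · ·│6
5│· · · · · · ♟ ·│5
4│· · · · · · · ·│4
3│· · · · · ♙ · ♙│3
2│♙ ♙ ♙ ♙ ♙ · ♙ ·│2
1│♖ ♘ ♗ ♕ ♔ ♗ ♘ ♖│1
  ─────────────────
  a b c d e f g h


c8, f8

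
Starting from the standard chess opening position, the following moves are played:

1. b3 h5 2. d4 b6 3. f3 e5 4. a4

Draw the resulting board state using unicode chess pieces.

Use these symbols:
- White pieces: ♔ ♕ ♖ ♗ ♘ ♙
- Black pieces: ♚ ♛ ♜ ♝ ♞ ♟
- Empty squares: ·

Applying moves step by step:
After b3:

♜ ♞ ♝ ♛ ♚ ♝ ♞ ♜
♟ ♟ ♟ ♟ ♟ ♟ ♟ ♟
· · · · · · · ·
· · · · · · · ·
· · · · · · · ·
· ♙ · · · · · ·
♙ · ♙ ♙ ♙ ♙ ♙ ♙
♖ ♘ ♗ ♕ ♔ ♗ ♘ ♖


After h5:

♜ ♞ ♝ ♛ ♚ ♝ ♞ ♜
♟ ♟ ♟ ♟ ♟ ♟ ♟ ·
· · · · · · · ·
· · · · · · · ♟
· · · · · · · ·
· ♙ · · · · · ·
♙ · ♙ ♙ ♙ ♙ ♙ ♙
♖ ♘ ♗ ♕ ♔ ♗ ♘ ♖


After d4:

♜ ♞ ♝ ♛ ♚ ♝ ♞ ♜
♟ ♟ ♟ ♟ ♟ ♟ ♟ ·
· · · · · · · ·
· · · · · · · ♟
· · · ♙ · · · ·
· ♙ · · · · · ·
♙ · ♙ · ♙ ♙ ♙ ♙
♖ ♘ ♗ ♕ ♔ ♗ ♘ ♖


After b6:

♜ ♞ ♝ ♛ ♚ ♝ ♞ ♜
♟ · ♟ ♟ ♟ ♟ ♟ ·
· ♟ · · · · · ·
· · · · · · · ♟
· · · ♙ · · · ·
· ♙ · · · · · ·
♙ · ♙ · ♙ ♙ ♙ ♙
♖ ♘ ♗ ♕ ♔ ♗ ♘ ♖


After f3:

♜ ♞ ♝ ♛ ♚ ♝ ♞ ♜
♟ · ♟ ♟ ♟ ♟ ♟ ·
· ♟ · · · · · ·
· · · · · · · ♟
· · · ♙ · · · ·
· ♙ · · · ♙ · ·
♙ · ♙ · ♙ · ♙ ♙
♖ ♘ ♗ ♕ ♔ ♗ ♘ ♖


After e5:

♜ ♞ ♝ ♛ ♚ ♝ ♞ ♜
♟ · ♟ ♟ · ♟ ♟ ·
· ♟ · · · · · ·
· · · · ♟ · · ♟
· · · ♙ · · · ·
· ♙ · · · ♙ · ·
♙ · ♙ · ♙ · ♙ ♙
♖ ♘ ♗ ♕ ♔ ♗ ♘ ♖


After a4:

♜ ♞ ♝ ♛ ♚ ♝ ♞ ♜
♟ · ♟ ♟ · ♟ ♟ ·
· ♟ · · · · · ·
· · · · ♟ · · ♟
♙ · · ♙ · · · ·
· ♙ · · · ♙ · ·
· · ♙ · ♙ · ♙ ♙
♖ ♘ ♗ ♕ ♔ ♗ ♘ ♖



  a b c d e f g h
  ─────────────────
8│♜ ♞ ♝ ♛ ♚ ♝ ♞ ♜│8
7│♟ · ♟ ♟ · ♟ ♟ ·│7
6│· ♟ · · · · · ·│6
5│· · · · ♟ · · ♟│5
4│♙ · · ♙ · · · ·│4
3│· ♙ · · · ♙ · ·│3
2│· · ♙ · ♙ · ♙ ♙│2
1│♖ ♘ ♗ ♕ ♔ ♗ ♘ ♖│1
  ─────────────────
  a b c d e f g h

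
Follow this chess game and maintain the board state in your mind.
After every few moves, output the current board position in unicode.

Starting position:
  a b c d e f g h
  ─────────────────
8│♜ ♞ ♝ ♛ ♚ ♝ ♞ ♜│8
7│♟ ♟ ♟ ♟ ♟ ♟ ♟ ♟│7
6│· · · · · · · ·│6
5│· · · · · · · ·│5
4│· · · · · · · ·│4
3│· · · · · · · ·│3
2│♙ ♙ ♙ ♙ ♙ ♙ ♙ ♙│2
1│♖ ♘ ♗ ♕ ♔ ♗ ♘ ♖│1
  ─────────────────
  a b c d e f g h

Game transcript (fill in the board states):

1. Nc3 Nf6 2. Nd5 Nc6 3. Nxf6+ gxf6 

  a b c d e f g h
  ─────────────────
8│♜ · ♝ ♛ ♚ ♝ · ♜│8
7│♟ ♟ ♟ ♟ ♟ ♟ · ♟│7
6│· · ♞ · · ♟ · ·│6
5│· · · · · · · ·│5
4│· · · · · · · ·│4
3│· · · · · · · ·│3
2│♙ ♙ ♙ ♙ ♙ ♙ ♙ ♙│2
1│♖ · ♗ ♕ ♔ ♗ ♘ ♖│1
  ─────────────────
  a b c d e f g h

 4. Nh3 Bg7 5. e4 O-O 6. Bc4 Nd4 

  a b c d e f g h
  ─────────────────
8│♜ · ♝ ♛ · ♜ ♚ ·│8
7│♟ ♟ ♟ ♟ ♟ ♟ ♝ ♟│7
6│· · · · · ♟ · ·│6
5│· · · · · · · ·│5
4│· · ♗ ♞ ♙ · · ·│4
3│· · · · · · · ♘│3
2│♙ ♙ ♙ ♙ · ♙ ♙ ♙│2
1│♖ · ♗ ♕ ♔ · · ♖│1
  ─────────────────
  a b c d e f g h

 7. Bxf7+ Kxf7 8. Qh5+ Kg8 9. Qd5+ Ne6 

  a b c d e f g h
  ─────────────────
8│♜ · ♝ ♛ · ♜ ♚ ·│8
7│♟ ♟ ♟ ♟ ♟ · ♝ ♟│7
6│· · · · ♞ ♟ · ·│6
5│· · · ♕ · · · ·│5
4│· · · · ♙ · · ·│4
3│· · · · · · · ♘│3
2│♙ ♙ ♙ ♙ · ♙ ♙ ♙│2
1│♖ · ♗ · ♔ · · ♖│1
  ─────────────────
  a b c d e f g h

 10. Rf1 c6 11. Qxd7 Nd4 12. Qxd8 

  a b c d e f g h
  ─────────────────
8│♜ · ♝ ♕ · ♜ ♚ ·│8
7│♟ ♟ · · ♟ · ♝ ♟│7
6│· · ♟ · · ♟ · ·│6
5│· · · · · · · ·│5
4│· · · ♞ ♙ · · ·│4
3│· · · · · · · ♘│3
2│♙ ♙ ♙ ♙ · ♙ ♙ ♙│2
1│♖ · ♗ · ♔ ♖ · ·│1
  ─────────────────
  a b c d e f g h
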